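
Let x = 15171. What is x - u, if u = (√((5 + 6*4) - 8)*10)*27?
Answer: 15171 - 270*√21 ≈ 13934.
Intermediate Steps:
u = 270*√21 (u = (√((5 + 24) - 8)*10)*27 = (√(29 - 8)*10)*27 = (√21*10)*27 = (10*√21)*27 = 270*√21 ≈ 1237.3)
x - u = 15171 - 270*√21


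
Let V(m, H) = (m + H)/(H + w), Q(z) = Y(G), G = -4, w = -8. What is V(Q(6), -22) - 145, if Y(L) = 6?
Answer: -2167/15 ≈ -144.47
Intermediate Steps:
Q(z) = 6
V(m, H) = (H + m)/(-8 + H) (V(m, H) = (m + H)/(H - 8) = (H + m)/(-8 + H))
V(Q(6), -22) - 145 = (-22 + 6)/(-8 - 22) - 145 = -16/(-30) - 145 = -1/30*(-16) - 145 = 8/15 - 145 = -2167/15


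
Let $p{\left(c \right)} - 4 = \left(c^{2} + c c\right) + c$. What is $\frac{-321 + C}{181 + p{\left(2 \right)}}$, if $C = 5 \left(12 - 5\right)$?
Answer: $- \frac{22}{15} \approx -1.4667$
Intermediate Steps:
$p{\left(c \right)} = 4 + c + 2 c^{2}$ ($p{\left(c \right)} = 4 + \left(\left(c^{2} + c c\right) + c\right) = 4 + \left(\left(c^{2} + c^{2}\right) + c\right) = 4 + \left(2 c^{2} + c\right) = 4 + \left(c + 2 c^{2}\right) = 4 + c + 2 c^{2}$)
$C = 35$ ($C = 5 \cdot 7 = 35$)
$\frac{-321 + C}{181 + p{\left(2 \right)}} = \frac{-321 + 35}{181 + \left(4 + 2 + 2 \cdot 2^{2}\right)} = - \frac{286}{181 + \left(4 + 2 + 2 \cdot 4\right)} = - \frac{286}{181 + \left(4 + 2 + 8\right)} = - \frac{286}{181 + 14} = - \frac{286}{195} = \left(-286\right) \frac{1}{195} = - \frac{22}{15}$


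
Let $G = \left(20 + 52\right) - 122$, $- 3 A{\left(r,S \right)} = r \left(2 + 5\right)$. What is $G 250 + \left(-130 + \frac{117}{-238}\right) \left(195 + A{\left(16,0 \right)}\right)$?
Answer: $- \frac{23614961}{714} \approx -33074.0$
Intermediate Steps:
$A{\left(r,S \right)} = - \frac{7 r}{3}$ ($A{\left(r,S \right)} = - \frac{r \left(2 + 5\right)}{3} = - \frac{r 7}{3} = - \frac{7 r}{3}$)
$G = -50$ ($G = 72 - 122 = -50$)
$G 250 + \left(-130 + \frac{117}{-238}\right) \left(195 + A{\left(16,0 \right)}\right) = \left(-50\right) 250 + \left(-130 + \frac{117}{-238}\right) \left(195 - \frac{112}{3}\right) = -12500 + \left(-130 + 117 \left(- \frac{1}{238}\right)\right) \left(195 - \frac{112}{3}\right) = -12500 + \left(-130 - \frac{117}{238}\right) \frac{473}{3} = -12500 - \frac{14689961}{714} = - \frac{23614961}{714}$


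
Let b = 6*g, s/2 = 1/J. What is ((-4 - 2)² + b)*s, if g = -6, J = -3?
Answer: 0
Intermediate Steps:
s = -⅔ (s = 2/(-3) = 2*(-⅓) = -⅔ ≈ -0.66667)
b = -36 (b = 6*(-6) = -36)
((-4 - 2)² + b)*s = ((-4 - 2)² - 36)*(-⅔) = ((-6)² - 36)*(-⅔) = (36 - 36)*(-⅔) = 0*(-⅔) = 0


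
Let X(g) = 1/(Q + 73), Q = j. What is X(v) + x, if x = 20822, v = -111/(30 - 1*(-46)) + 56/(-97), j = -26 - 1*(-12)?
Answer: 1228499/59 ≈ 20822.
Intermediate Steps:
j = -14 (j = -26 + 12 = -14)
Q = -14
v = -15023/7372 (v = -111/(30 + 46) + 56*(-1/97) = -111/76 - 56/97 = -15023/7372 ≈ -2.0378)
X(g) = 1/59 (X(g) = 1/(-14 + 73) = 1/59)
X(v) + x = 1/59 + 20822 = 1228499/59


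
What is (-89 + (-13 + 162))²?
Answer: 3600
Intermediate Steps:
(-89 + (-13 + 162))² = (-89 + 149)² = 60² = 3600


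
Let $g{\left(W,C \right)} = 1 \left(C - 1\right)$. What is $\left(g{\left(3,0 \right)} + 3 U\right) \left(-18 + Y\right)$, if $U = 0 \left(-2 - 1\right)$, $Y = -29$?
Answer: $47$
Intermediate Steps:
$g{\left(W,C \right)} = -1 + C$ ($g{\left(W,C \right)} = 1 \left(-1 + C\right) = -1 + C$)
$U = 0$ ($U = 0 \left(-3\right) = 0$)
$\left(g{\left(3,0 \right)} + 3 U\right) \left(-18 + Y\right) = \left(\left(-1 + 0\right) + 3 \cdot 0\right) \left(-18 - 29\right) = \left(-1 + 0\right) \left(-47\right) = \left(-1\right) \left(-47\right) = 47$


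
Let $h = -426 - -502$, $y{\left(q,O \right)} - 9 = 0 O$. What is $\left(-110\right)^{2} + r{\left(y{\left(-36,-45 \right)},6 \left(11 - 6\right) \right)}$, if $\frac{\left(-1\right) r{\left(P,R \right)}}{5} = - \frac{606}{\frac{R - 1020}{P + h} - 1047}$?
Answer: $\frac{72570730}{5999} \approx 12097.0$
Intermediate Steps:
$y{\left(q,O \right)} = 9$ ($y{\left(q,O \right)} = 9 + 0 O = 9 + 0 = 9$)
$h = 76$ ($h = -426 + 502 = 76$)
$r{\left(P,R \right)} = \frac{3030}{-1047 + \frac{-1020 + R}{76 + P}}$ ($r{\left(P,R \right)} = - 5 \left(- \frac{606}{\frac{R - 1020}{P + 76} - 1047}\right) = - 5 \left(- \frac{606}{\frac{-1020 + R}{76 + P} - 1047}\right) = - 5 \left(- \frac{606}{-1047 + \frac{-1020 + R}{76 + P}}\right) = \frac{3030}{-1047 + \frac{-1020 + R}{76 + P}}$)
$\left(-110\right)^{2} + r{\left(y{\left(-36,-45 \right)},6 \left(11 - 6\right) \right)} = \left(-110\right)^{2} + \frac{3030 \left(-76 - 9\right)}{80592 - 6 \left(11 - 6\right) + 1047 \cdot 9} = 12100 + \frac{3030 \left(-76 - 9\right)}{80592 - 6 \cdot 5 + 9423} = 12100 + 3030 \frac{1}{80592 - 30 + 9423} \left(-85\right) = 12100 + 3030 \cdot \frac{1}{89985} \left(-85\right) = 12100 - \frac{17170}{5999} = \frac{72570730}{5999}$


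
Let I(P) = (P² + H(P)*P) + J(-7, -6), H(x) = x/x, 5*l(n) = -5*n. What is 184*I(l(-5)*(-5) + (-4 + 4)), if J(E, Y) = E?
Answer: 109112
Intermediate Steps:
l(n) = -n (l(n) = (-5*n)/5 = -n)
H(x) = 1
I(P) = -7 + P + P² (I(P) = (P² + 1*P) - 7 = (P² + P) - 7 = (P + P²) - 7 = -7 + P + P²)
184*I(l(-5)*(-5) + (-4 + 4)) = 184*(-7 + (-1*(-5)*(-5) + (-4 + 4)) + (-1*(-5)*(-5) + (-4 + 4))²) = 184*(-7 + (5*(-5) + 0) + (5*(-5) + 0)²) = 184*(-7 + (-25 + 0) + (-25 + 0)²) = 184*(-7 - 25 + (-25)²) = 184*(-7 - 25 + 625) = 184*593 = 109112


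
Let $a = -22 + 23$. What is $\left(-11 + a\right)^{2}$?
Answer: $100$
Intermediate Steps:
$a = 1$
$\left(-11 + a\right)^{2} = \left(-11 + 1\right)^{2} = \left(-10\right)^{2} = 100$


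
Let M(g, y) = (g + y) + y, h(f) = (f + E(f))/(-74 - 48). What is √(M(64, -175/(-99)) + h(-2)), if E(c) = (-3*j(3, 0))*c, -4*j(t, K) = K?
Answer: √273731095/2013 ≈ 8.2190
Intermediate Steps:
j(t, K) = -K/4
E(c) = 0 (E(c) = (-(-3)*0/4)*c = (-3*0)*c = 0*c = 0)
h(f) = -f/122 (h(f) = (f + 0)/(-74 - 48) = f/(-122) = f*(-1/122) = -f/122)
M(g, y) = g + 2*y
√(M(64, -175/(-99)) + h(-2)) = √((64 + 2*(-175/(-99))) - 1/122*(-2)) = √((64 + 2*(-175*(-1/99))) + 1/61) = √((64 + 2*(175/99)) + 1/61) = √((64 + 350/99) + 1/61) = √(6686/99 + 1/61) = √(407945/6039) = √273731095/2013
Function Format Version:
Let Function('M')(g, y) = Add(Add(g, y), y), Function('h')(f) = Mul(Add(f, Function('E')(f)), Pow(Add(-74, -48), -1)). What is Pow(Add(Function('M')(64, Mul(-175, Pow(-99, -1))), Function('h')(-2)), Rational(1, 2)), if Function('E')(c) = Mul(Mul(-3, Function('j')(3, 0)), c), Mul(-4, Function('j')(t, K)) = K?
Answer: Mul(Rational(1, 2013), Pow(273731095, Rational(1, 2))) ≈ 8.2190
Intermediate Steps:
Function('j')(t, K) = Mul(Rational(-1, 4), K)
Function('E')(c) = 0 (Function('E')(c) = Mul(Mul(-3, Mul(Rational(-1, 4), 0)), c) = Mul(Mul(-3, 0), c) = Mul(0, c) = 0)
Function('h')(f) = Mul(Rational(-1, 122), f) (Function('h')(f) = Mul(Add(f, 0), Pow(Add(-74, -48), -1)) = Mul(f, Pow(-122, -1)) = Mul(f, Rational(-1, 122)) = Mul(Rational(-1, 122), f))
Function('M')(g, y) = Add(g, Mul(2, y))
Pow(Add(Function('M')(64, Mul(-175, Pow(-99, -1))), Function('h')(-2)), Rational(1, 2)) = Pow(Add(Add(64, Mul(2, Mul(-175, Pow(-99, -1)))), Mul(Rational(-1, 122), -2)), Rational(1, 2)) = Pow(Add(Add(64, Mul(2, Mul(-175, Rational(-1, 99)))), Rational(1, 61)), Rational(1, 2)) = Pow(Add(Add(64, Mul(2, Rational(175, 99))), Rational(1, 61)), Rational(1, 2)) = Pow(Add(Add(64, Rational(350, 99)), Rational(1, 61)), Rational(1, 2)) = Pow(Add(Rational(6686, 99), Rational(1, 61)), Rational(1, 2)) = Pow(Rational(407945, 6039), Rational(1, 2)) = Mul(Rational(1, 2013), Pow(273731095, Rational(1, 2)))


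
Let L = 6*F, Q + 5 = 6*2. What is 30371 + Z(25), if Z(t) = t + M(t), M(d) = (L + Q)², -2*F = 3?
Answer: 30400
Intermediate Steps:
F = -3/2 (F = -½*3 = -3/2 ≈ -1.5000)
Q = 7 (Q = -5 + 6*2 = -5 + 12 = 7)
L = -9 (L = 6*(-3/2) = -9)
M(d) = 4 (M(d) = (-9 + 7)² = (-2)² = 4)
Z(t) = 4 + t (Z(t) = t + 4 = 4 + t)
30371 + Z(25) = 30371 + (4 + 25) = 30371 + 29 = 30400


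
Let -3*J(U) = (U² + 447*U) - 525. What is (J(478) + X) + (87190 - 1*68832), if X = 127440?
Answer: -4231/3 ≈ -1410.3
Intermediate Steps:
J(U) = 175 - 149*U - U²/3 (J(U) = -((U² + 447*U) - 525)/3 = -(-525 + U² + 447*U)/3 = 175 - 149*U - U²/3)
(J(478) + X) + (87190 - 1*68832) = ((175 - 149*478 - ⅓*478²) + 127440) + (87190 - 1*68832) = ((175 - 71222 - ⅓*228484) + 127440) + (87190 - 68832) = ((175 - 71222 - 228484/3) + 127440) + 18358 = (-441625/3 + 127440) + 18358 = -59305/3 + 18358 = -4231/3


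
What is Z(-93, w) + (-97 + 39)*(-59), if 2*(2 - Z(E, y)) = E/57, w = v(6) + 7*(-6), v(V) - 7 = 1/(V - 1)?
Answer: 130143/38 ≈ 3424.8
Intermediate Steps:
v(V) = 7 + 1/(-1 + V) (v(V) = 7 + 1/(V - 1) = 7 + 1/(-1 + V))
w = -174/5 (w = (-6 + 7*6)/(-1 + 6) + 7*(-6) = (-6 + 42)/5 - 42 = (⅕)*36 - 42 = 36/5 - 42 = -174/5 ≈ -34.800)
Z(E, y) = 2 - E/114 (Z(E, y) = 2 - E/(2*57) = 2 - E/114)
Z(-93, w) + (-97 + 39)*(-59) = (2 - 1/114*(-93)) + (-97 + 39)*(-59) = (2 + 31/38) - 58*(-59) = 107/38 + 3422 = 130143/38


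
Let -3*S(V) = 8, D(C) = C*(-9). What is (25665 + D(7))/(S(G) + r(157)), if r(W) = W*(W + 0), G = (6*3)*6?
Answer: 76806/73939 ≈ 1.0388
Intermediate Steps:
D(C) = -9*C
G = 108 (G = 18*6 = 108)
S(V) = -8/3 (S(V) = -⅓*8 = -8/3)
r(W) = W² (r(W) = W*W = W²)
(25665 + D(7))/(S(G) + r(157)) = (25665 - 9*7)/(-8/3 + 157²) = (25665 - 63)/(-8/3 + 24649) = 25602/(73939/3) = 25602*(3/73939) = 76806/73939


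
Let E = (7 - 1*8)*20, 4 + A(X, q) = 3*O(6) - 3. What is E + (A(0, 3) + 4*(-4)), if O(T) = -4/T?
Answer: -45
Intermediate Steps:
A(X, q) = -9 (A(X, q) = -4 + (3*(-4/6) - 3) = -4 + (3*(-4*⅙) - 3) = -4 + (3*(-⅔) - 3) = -4 + (-2 - 3) = -4 - 5 = -9)
E = -20 (E = (7 - 8)*20 = -1*20 = -20)
E + (A(0, 3) + 4*(-4)) = -20 + (-9 + 4*(-4)) = -20 + (-9 - 16) = -20 - 25 = -45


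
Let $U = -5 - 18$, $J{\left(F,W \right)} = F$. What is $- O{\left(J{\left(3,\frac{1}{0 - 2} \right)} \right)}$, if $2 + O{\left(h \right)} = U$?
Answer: $25$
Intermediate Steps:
$U = -23$
$O{\left(h \right)} = -25$ ($O{\left(h \right)} = -2 - 23 = -25$)
$- O{\left(J{\left(3,\frac{1}{0 - 2} \right)} \right)} = \left(-1\right) \left(-25\right) = 25$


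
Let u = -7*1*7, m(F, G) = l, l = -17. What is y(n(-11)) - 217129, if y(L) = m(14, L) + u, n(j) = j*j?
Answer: -217195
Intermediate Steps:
n(j) = j²
m(F, G) = -17
u = -49 (u = -7*7 = -49)
y(L) = -66 (y(L) = -17 - 49 = -66)
y(n(-11)) - 217129 = -66 - 217129 = -217195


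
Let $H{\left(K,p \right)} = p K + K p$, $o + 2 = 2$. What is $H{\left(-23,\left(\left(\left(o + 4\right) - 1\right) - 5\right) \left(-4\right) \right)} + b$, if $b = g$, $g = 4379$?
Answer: $4011$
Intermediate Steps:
$o = 0$ ($o = -2 + 2 = 0$)
$H{\left(K,p \right)} = 2 K p$ ($H{\left(K,p \right)} = K p + K p = 2 K p$)
$b = 4379$
$H{\left(-23,\left(\left(\left(o + 4\right) - 1\right) - 5\right) \left(-4\right) \right)} + b = 2 \left(-23\right) \left(\left(\left(0 + 4\right) - 1\right) - 5\right) \left(-4\right) + 4379 = 2 \left(-23\right) \left(\left(4 - 1\right) - 5\right) \left(-4\right) + 4379 = 2 \left(-23\right) \left(3 - 5\right) \left(-4\right) + 4379 = 2 \left(-23\right) \left(\left(-2\right) \left(-4\right)\right) + 4379 = 2 \left(-23\right) 8 + 4379 = -368 + 4379 = 4011$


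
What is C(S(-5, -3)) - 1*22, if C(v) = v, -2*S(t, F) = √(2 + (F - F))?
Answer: -22 - √2/2 ≈ -22.707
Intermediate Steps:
S(t, F) = -√2/2 (S(t, F) = -√(2 + (F - F))/2 = -√(2 + 0)/2 = -√2/2)
C(S(-5, -3)) - 1*22 = -√2/2 - 1*22 = -√2/2 - 22 = -22 - √2/2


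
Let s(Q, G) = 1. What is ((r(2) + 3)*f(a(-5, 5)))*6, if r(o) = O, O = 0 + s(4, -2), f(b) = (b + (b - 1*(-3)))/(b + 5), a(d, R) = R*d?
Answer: 282/5 ≈ 56.400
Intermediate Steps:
f(b) = (3 + 2*b)/(5 + b) (f(b) = (b + (b + 3))/(5 + b) = (b + (3 + b))/(5 + b) = (3 + 2*b)/(5 + b))
O = 1 (O = 0 + 1 = 1)
r(o) = 1
((r(2) + 3)*f(a(-5, 5)))*6 = ((1 + 3)*((3 + 2*(5*(-5)))/(5 + 5*(-5))))*6 = (4*((3 + 2*(-25))/(5 - 25)))*6 = (4*((3 - 50)/(-20)))*6 = (4*(-1/20*(-47)))*6 = (4*(47/20))*6 = (47/5)*6 = 282/5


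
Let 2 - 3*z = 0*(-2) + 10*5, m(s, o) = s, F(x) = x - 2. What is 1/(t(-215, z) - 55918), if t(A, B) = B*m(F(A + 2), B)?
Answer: -1/52478 ≈ -1.9056e-5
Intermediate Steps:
F(x) = -2 + x
z = -16 (z = ⅔ - (0*(-2) + 10*5)/3 = ⅔ - (0 + 50)/3 = ⅔ - ⅓*50 = ⅔ - 50/3 = -16)
t(A, B) = A*B (t(A, B) = B*(-2 + (A + 2)) = B*(-2 + (2 + A)) = B*A = A*B)
1/(t(-215, z) - 55918) = 1/(-215*(-16) - 55918) = 1/(3440 - 55918) = 1/(-52478) = -1/52478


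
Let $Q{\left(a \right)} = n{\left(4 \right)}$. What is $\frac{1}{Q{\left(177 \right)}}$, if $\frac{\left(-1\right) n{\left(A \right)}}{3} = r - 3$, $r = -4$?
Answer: $\frac{1}{21} \approx 0.047619$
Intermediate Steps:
$n{\left(A \right)} = 21$ ($n{\left(A \right)} = - 3 \left(-4 - 3\right) = \left(-3\right) \left(-7\right) = 21$)
$Q{\left(a \right)} = 21$
$\frac{1}{Q{\left(177 \right)}} = \frac{1}{21}$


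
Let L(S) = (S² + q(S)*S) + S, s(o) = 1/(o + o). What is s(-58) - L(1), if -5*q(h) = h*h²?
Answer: -1049/580 ≈ -1.8086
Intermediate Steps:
s(o) = 1/(2*o)
q(h) = -h³/5 (q(h) = -h*h²/5 = -h³/5)
L(S) = S + S² - S⁴/5 (L(S) = (S² + (-S³/5)*S) + S = (S² - S⁴/5) + S = S + S² - S⁴/5)
s(-58) - L(1) = (½)/(-58) - (1 + 1 - ⅕*1³) = (½)*(-1/58) - (1 + 1 - ⅕*1) = -1/116 - (1 + 1 - ⅕) = -1/116 - 9/5 = -1049/580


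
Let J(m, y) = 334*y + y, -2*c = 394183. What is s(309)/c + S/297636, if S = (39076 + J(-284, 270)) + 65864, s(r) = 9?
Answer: 12835676487/19553841898 ≈ 0.65643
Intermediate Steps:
c = -394183/2 (c = -1/2*394183 = -394183/2 ≈ -1.9709e+5)
J(m, y) = 335*y
S = 195390 (S = (39076 + 335*270) + 65864 = (39076 + 90450) + 65864 = 129526 + 65864 = 195390)
s(309)/c + S/297636 = 9/(-394183/2) + 195390/297636 = 9*(-2/394183) + 195390*(1/297636) = -18/394183 + 32565/49606 = 12835676487/19553841898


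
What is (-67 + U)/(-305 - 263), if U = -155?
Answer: 111/284 ≈ 0.39085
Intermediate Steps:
(-67 + U)/(-305 - 263) = (-67 - 155)/(-305 - 263) = -222/(-568) = -222*(-1/568) = 111/284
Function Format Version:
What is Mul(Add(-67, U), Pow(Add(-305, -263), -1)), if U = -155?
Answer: Rational(111, 284) ≈ 0.39085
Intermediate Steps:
Mul(Add(-67, U), Pow(Add(-305, -263), -1)) = Mul(Add(-67, -155), Pow(Add(-305, -263), -1)) = Mul(-222, Pow(-568, -1)) = Mul(-222, Rational(-1, 568)) = Rational(111, 284)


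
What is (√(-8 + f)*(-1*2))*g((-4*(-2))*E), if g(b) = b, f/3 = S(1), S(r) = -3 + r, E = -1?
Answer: 16*I*√14 ≈ 59.867*I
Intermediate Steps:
f = -6 (f = 3*(-3 + 1) = 3*(-2) = -6)
(√(-8 + f)*(-1*2))*g((-4*(-2))*E) = (√(-8 - 6)*(-1*2))*(-4*(-2)*(-1)) = (√(-14)*(-2))*(8*(-1)) = ((I*√14)*(-2))*(-8) = -2*I*√14*(-8) = 16*I*√14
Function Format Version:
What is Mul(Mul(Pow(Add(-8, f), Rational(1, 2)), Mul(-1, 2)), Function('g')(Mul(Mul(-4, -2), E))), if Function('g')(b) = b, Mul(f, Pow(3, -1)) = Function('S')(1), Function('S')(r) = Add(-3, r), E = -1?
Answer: Mul(16, I, Pow(14, Rational(1, 2))) ≈ Mul(59.867, I)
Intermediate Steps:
f = -6 (f = Mul(3, Add(-3, 1)) = Mul(3, -2) = -6)
Mul(Mul(Pow(Add(-8, f), Rational(1, 2)), Mul(-1, 2)), Function('g')(Mul(Mul(-4, -2), E))) = Mul(Mul(Pow(Add(-8, -6), Rational(1, 2)), Mul(-1, 2)), Mul(Mul(-4, -2), -1)) = Mul(Mul(Pow(-14, Rational(1, 2)), -2), Mul(8, -1)) = Mul(Mul(Mul(I, Pow(14, Rational(1, 2))), -2), -8) = Mul(Mul(-2, I, Pow(14, Rational(1, 2))), -8) = Mul(16, I, Pow(14, Rational(1, 2)))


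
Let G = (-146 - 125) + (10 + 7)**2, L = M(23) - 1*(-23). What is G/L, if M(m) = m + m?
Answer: 6/23 ≈ 0.26087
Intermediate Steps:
M(m) = 2*m
L = 69 (L = 2*23 - 1*(-23) = 46 + 23 = 69)
G = 18 (G = -271 + 17**2 = -271 + 289 = 18)
G/L = 18/69 = 18*(1/69) = 6/23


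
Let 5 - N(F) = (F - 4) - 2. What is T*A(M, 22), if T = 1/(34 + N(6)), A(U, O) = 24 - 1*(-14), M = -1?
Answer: 38/39 ≈ 0.97436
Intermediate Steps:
N(F) = 11 - F (N(F) = 5 - ((F - 4) - 2) = 5 - ((-4 + F) - 2) = 5 - (-6 + F) = 5 + (6 - F) = 11 - F)
A(U, O) = 38 (A(U, O) = 24 + 14 = 38)
T = 1/39 (T = 1/(34 + (11 - 1*6)) = 1/(34 + (11 - 6)) = 1/(34 + 5) = 1/39 ≈ 0.025641)
T*A(M, 22) = (1/39)*38 = 38/39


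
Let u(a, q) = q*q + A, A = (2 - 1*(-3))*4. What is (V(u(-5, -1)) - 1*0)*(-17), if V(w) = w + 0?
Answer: -357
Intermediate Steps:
A = 20 (A = (2 + 3)*4 = 5*4 = 20)
u(a, q) = 20 + q² (u(a, q) = q*q + 20 = q² + 20 = 20 + q²)
V(w) = w
(V(u(-5, -1)) - 1*0)*(-17) = ((20 + (-1)²) - 1*0)*(-17) = ((20 + 1) + 0)*(-17) = (21 + 0)*(-17) = 21*(-17) = -357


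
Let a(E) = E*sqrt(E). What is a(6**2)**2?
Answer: 46656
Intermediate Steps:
a(E) = E**(3/2)
a(6**2)**2 = ((6**2)**(3/2))**2 = (36**(3/2))**2 = 216**2 = 46656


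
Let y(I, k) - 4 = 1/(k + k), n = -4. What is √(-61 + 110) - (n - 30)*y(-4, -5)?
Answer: 698/5 ≈ 139.60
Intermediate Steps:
y(I, k) = 4 + 1/(2*k) (y(I, k) = 4 + 1/(k + k) = 4 + 1/(2*k))
√(-61 + 110) - (n - 30)*y(-4, -5) = √(-61 + 110) - (-4 - 30)*(4 + (½)/(-5)) = √49 - (-34)*(4 + (½)*(-⅕)) = 7 - (-34)*(4 - ⅒) = 7 - (-34)*39/10 = 7 - 1*(-663/5) = 7 + 663/5 = 698/5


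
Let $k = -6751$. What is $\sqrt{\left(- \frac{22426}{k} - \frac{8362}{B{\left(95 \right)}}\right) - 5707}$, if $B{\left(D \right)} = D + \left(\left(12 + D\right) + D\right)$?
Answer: $\frac{i \sqrt{2560354695865527}}{668349} \approx 75.709 i$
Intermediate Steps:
$B{\left(D \right)} = 12 + 3 D$ ($B{\left(D \right)} = D + \left(12 + 2 D\right) = 12 + 3 D$)
$\sqrt{\left(- \frac{22426}{k} - \frac{8362}{B{\left(95 \right)}}\right) - 5707} = \sqrt{\left(- \frac{22426}{-6751} - \frac{8362}{12 + 3 \cdot 95}\right) - 5707} = \sqrt{\left(\left(-22426\right) \left(- \frac{1}{6751}\right) - \frac{8362}{12 + 285}\right) - 5707} = \sqrt{\left(\frac{22426}{6751} - \frac{8362}{297}\right) - 5707} = \sqrt{- \frac{49791340}{2005047} - 5707} = \sqrt{- \frac{11492594569}{2005047}} = \frac{i \sqrt{2560354695865527}}{668349}$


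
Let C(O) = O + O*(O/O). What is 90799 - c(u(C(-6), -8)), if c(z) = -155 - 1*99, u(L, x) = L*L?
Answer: 91053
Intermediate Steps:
C(O) = 2*O (C(O) = O + O*1 = O + O = 2*O)
u(L, x) = L²
c(z) = -254 (c(z) = -155 - 99 = -254)
90799 - c(u(C(-6), -8)) = 90799 - 1*(-254) = 90799 + 254 = 91053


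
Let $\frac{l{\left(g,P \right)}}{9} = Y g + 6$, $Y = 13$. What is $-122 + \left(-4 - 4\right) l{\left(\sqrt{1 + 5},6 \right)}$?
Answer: $-554 - 936 \sqrt{6} \approx -2846.7$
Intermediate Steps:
$l{\left(g,P \right)} = 54 + 117 g$ ($l{\left(g,P \right)} = 9 \left(13 g + 6\right) = 9 \left(6 + 13 g\right) = 54 + 117 g$)
$-122 + \left(-4 - 4\right) l{\left(\sqrt{1 + 5},6 \right)} = -122 + \left(-4 - 4\right) \left(54 + 117 \sqrt{1 + 5}\right) = -122 + \left(-4 - 4\right) \left(54 + 117 \sqrt{6}\right) = -122 - 8 \left(54 + 117 \sqrt{6}\right) = -122 - \left(432 + 936 \sqrt{6}\right) = -554 - 936 \sqrt{6}$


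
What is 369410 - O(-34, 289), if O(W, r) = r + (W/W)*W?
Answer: 369155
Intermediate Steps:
O(W, r) = W + r (O(W, r) = r + 1*W = r + W = W + r)
369410 - O(-34, 289) = 369410 - (-34 + 289) = 369410 - 1*255 = 369410 - 255 = 369155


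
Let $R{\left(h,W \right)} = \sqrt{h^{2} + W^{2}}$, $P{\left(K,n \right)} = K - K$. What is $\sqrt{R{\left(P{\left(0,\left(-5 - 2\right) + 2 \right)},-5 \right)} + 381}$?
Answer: $\sqrt{386} \approx 19.647$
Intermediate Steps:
$P{\left(K,n \right)} = 0$
$R{\left(h,W \right)} = \sqrt{W^{2} + h^{2}}$
$\sqrt{R{\left(P{\left(0,\left(-5 - 2\right) + 2 \right)},-5 \right)} + 381} = \sqrt{\sqrt{\left(-5\right)^{2} + 0^{2}} + 381} = \sqrt{\sqrt{25 + 0} + 381} = \sqrt{\sqrt{25} + 381} = \sqrt{5 + 381} = \sqrt{386}$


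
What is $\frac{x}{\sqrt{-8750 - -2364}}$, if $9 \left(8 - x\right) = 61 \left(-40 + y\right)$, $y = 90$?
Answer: $\frac{1489 i \sqrt{6386}}{28737} \approx 4.1406 i$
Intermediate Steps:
$x = - \frac{2978}{9}$ ($x = 8 - \frac{61 \left(-40 + 90\right)}{9} = 8 - \frac{61 \cdot 50}{9} = 8 - \frac{3050}{9} = - \frac{2978}{9} \approx -330.89$)
$\frac{x}{\sqrt{-8750 - -2364}} = - \frac{2978}{9 \sqrt{-8750 - -2364}} = - \frac{2978}{9 \sqrt{-8750 + 2364}} = - \frac{2978}{9 \sqrt{-6386}} = - \frac{2978}{9 i \sqrt{6386}} = - \frac{2978 \left(- \frac{i \sqrt{6386}}{6386}\right)}{9} = \frac{1489 i \sqrt{6386}}{28737}$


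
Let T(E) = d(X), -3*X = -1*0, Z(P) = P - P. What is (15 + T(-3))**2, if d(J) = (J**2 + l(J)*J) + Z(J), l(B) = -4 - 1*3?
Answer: 225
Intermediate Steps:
l(B) = -7 (l(B) = -4 - 3 = -7)
Z(P) = 0
X = 0 (X = -(-1)*0/3 = -1/3*0 = 0)
d(J) = J**2 - 7*J (d(J) = (J**2 - 7*J) + 0 = J**2 - 7*J)
T(E) = 0 (T(E) = 0*(-7 + 0) = 0*(-7) = 0)
(15 + T(-3))**2 = (15 + 0)**2 = 15**2 = 225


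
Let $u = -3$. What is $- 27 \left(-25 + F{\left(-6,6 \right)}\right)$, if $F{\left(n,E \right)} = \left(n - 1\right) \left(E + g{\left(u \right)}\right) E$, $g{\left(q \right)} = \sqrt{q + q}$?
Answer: $7479 + 1134 i \sqrt{6} \approx 7479.0 + 2777.7 i$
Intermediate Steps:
$g{\left(q \right)} = \sqrt{2} \sqrt{q}$ ($g{\left(q \right)} = \sqrt{2 q} = \sqrt{2} \sqrt{q}$)
$F{\left(n,E \right)} = E \left(-1 + n\right) \left(E + i \sqrt{6}\right)$ ($F{\left(n,E \right)} = \left(n - 1\right) \left(E + \sqrt{2} \sqrt{-3}\right) E = \left(-1 + n\right) \left(E + \sqrt{2} i \sqrt{3}\right) E = \left(-1 + n\right) \left(E + i \sqrt{6}\right) E = E \left(-1 + n\right) \left(E + i \sqrt{6}\right)$)
$- 27 \left(-25 + F{\left(-6,6 \right)}\right) = - 27 \left(-25 + 6 \left(\left(-1\right) 6 + 6 \left(-6\right) - i \sqrt{6} + i \left(-6\right) \sqrt{6}\right)\right) = - 27 \left(-25 + 6 \left(-6 - 36 - i \sqrt{6} - 6 i \sqrt{6}\right)\right) = - 27 \left(-25 + 6 \left(-42 - 7 i \sqrt{6}\right)\right) = - 27 \left(-25 - \left(252 + 42 i \sqrt{6}\right)\right) = - 27 \left(-277 - 42 i \sqrt{6}\right) = 7479 + 1134 i \sqrt{6}$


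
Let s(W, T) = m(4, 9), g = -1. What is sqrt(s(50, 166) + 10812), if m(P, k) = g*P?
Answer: 2*sqrt(2702) ≈ 103.96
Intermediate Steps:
m(P, k) = -P
s(W, T) = -4 (s(W, T) = -1*4 = -4)
sqrt(s(50, 166) + 10812) = sqrt(-4 + 10812) = sqrt(10808) = 2*sqrt(2702)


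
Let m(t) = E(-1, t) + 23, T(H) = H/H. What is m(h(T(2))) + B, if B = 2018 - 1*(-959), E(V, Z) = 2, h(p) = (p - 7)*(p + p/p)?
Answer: 3002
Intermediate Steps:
T(H) = 1
h(p) = (1 + p)*(-7 + p) (h(p) = (-7 + p)*(p + 1) = (-7 + p)*(1 + p) = (1 + p)*(-7 + p))
B = 2977 (B = 2018 + 959 = 2977)
m(t) = 25 (m(t) = 2 + 23 = 25)
m(h(T(2))) + B = 25 + 2977 = 3002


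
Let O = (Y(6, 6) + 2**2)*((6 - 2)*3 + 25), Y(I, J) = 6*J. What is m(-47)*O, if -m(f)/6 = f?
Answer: 417360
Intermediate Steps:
m(f) = -6*f
O = 1480 (O = (6*6 + 2**2)*((6 - 2)*3 + 25) = (36 + 4)*(4*3 + 25) = 40*(12 + 25) = 40*37 = 1480)
m(-47)*O = -6*(-47)*1480 = 282*1480 = 417360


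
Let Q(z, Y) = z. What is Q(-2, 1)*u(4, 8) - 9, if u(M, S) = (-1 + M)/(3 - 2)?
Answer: -15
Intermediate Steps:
u(M, S) = -1 + M (u(M, S) = (-1 + M)/1 = (-1 + M)*1 = -1 + M)
Q(-2, 1)*u(4, 8) - 9 = -2*(-1 + 4) - 9 = -2*3 - 9 = -6 - 9 = -15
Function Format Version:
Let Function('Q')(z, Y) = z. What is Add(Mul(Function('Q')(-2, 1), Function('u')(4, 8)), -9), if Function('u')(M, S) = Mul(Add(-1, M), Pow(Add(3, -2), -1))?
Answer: -15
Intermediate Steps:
Function('u')(M, S) = Add(-1, M) (Function('u')(M, S) = Mul(Add(-1, M), Pow(1, -1)) = Mul(Add(-1, M), 1) = Add(-1, M))
Add(Mul(Function('Q')(-2, 1), Function('u')(4, 8)), -9) = Add(Mul(-2, Add(-1, 4)), -9) = Add(Mul(-2, 3), -9) = Add(-6, -9) = -15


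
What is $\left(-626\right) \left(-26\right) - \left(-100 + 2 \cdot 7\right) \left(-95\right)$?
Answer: $8106$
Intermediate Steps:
$\left(-626\right) \left(-26\right) - \left(-100 + 2 \cdot 7\right) \left(-95\right) = 16276 - \left(-100 + 14\right) \left(-95\right) = 16276 - \left(-86\right) \left(-95\right) = 16276 - 8170 = 8106$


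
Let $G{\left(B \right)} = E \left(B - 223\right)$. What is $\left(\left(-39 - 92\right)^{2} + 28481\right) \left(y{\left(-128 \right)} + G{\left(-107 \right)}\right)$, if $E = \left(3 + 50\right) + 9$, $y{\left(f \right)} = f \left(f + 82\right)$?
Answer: $-665095224$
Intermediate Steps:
$y{\left(f \right)} = f \left(82 + f\right)$
$E = 62$ ($E = 53 + 9 = 62$)
$G{\left(B \right)} = -13826 + 62 B$ ($G{\left(B \right)} = 62 \left(B - 223\right) = 62 \left(-223 + B\right) = -13826 + 62 B$)
$\left(\left(-39 - 92\right)^{2} + 28481\right) \left(y{\left(-128 \right)} + G{\left(-107 \right)}\right) = \left(\left(-39 - 92\right)^{2} + 28481\right) \left(- 128 \left(82 - 128\right) + \left(-13826 + 62 \left(-107\right)\right)\right) = \left(\left(-131\right)^{2} + 28481\right) \left(\left(-128\right) \left(-46\right) - 20460\right) = \left(17161 + 28481\right) \left(5888 - 20460\right) = 45642 \left(-14572\right) = -665095224$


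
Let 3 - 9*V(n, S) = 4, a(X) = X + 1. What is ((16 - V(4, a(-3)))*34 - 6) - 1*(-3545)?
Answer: 36781/9 ≈ 4086.8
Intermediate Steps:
a(X) = 1 + X
V(n, S) = -⅑ (V(n, S) = ⅓ - ⅑*4 = ⅓ - 4/9 = -⅑)
((16 - V(4, a(-3)))*34 - 6) - 1*(-3545) = ((16 - 1*(-⅑))*34 - 6) - 1*(-3545) = ((16 + ⅑)*34 - 6) + 3545 = ((145/9)*34 - 6) + 3545 = (4930/9 - 6) + 3545 = 4876/9 + 3545 = 36781/9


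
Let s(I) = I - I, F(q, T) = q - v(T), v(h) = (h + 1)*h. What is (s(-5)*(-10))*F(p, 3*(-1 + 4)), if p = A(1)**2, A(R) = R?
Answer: 0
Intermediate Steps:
v(h) = h*(1 + h) (v(h) = (1 + h)*h = h*(1 + h))
p = 1 (p = 1**2 = 1)
F(q, T) = q - T*(1 + T)
s(I) = 0
(s(-5)*(-10))*F(p, 3*(-1 + 4)) = (0*(-10))*(1 - 3*(-1 + 4)*(1 + 3*(-1 + 4))) = 0*(1 - 3*3*(1 + 3*3)) = 0*(1 - 1*9*(1 + 9)) = 0*(1 - 1*9*10) = 0*(1 - 90) = 0*(-89) = 0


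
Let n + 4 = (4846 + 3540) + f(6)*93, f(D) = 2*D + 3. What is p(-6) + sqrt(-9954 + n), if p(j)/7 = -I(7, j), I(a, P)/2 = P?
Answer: 84 + I*sqrt(177) ≈ 84.0 + 13.304*I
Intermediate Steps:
f(D) = 3 + 2*D
n = 9777 (n = -4 + ((4846 + 3540) + (3 + 2*6)*93) = -4 + (8386 + (3 + 12)*93) = -4 + (8386 + 15*93) = -4 + (8386 + 1395) = -4 + 9781 = 9777)
I(a, P) = 2*P
p(j) = -14*j (p(j) = 7*(-2*j) = -14*j)
p(-6) + sqrt(-9954 + n) = -14*(-6) + sqrt(-9954 + 9777) = 84 + sqrt(-177) = 84 + I*sqrt(177)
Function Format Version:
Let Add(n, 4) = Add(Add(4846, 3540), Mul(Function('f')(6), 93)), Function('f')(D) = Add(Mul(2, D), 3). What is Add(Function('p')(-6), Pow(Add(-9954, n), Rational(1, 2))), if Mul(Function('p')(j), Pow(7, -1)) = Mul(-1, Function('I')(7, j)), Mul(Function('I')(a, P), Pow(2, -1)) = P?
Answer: Add(84, Mul(I, Pow(177, Rational(1, 2)))) ≈ Add(84.000, Mul(13.304, I))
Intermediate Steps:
Function('f')(D) = Add(3, Mul(2, D))
n = 9777 (n = Add(-4, Add(Add(4846, 3540), Mul(Add(3, Mul(2, 6)), 93))) = Add(-4, Add(8386, Mul(Add(3, 12), 93))) = Add(-4, Add(8386, Mul(15, 93))) = Add(-4, Add(8386, 1395)) = Add(-4, 9781) = 9777)
Function('I')(a, P) = Mul(2, P)
Function('p')(j) = Mul(-14, j) (Function('p')(j) = Mul(7, Mul(-1, Mul(2, j))) = Mul(7, Mul(-2, j)) = Mul(-14, j))
Add(Function('p')(-6), Pow(Add(-9954, n), Rational(1, 2))) = Add(Mul(-14, -6), Pow(Add(-9954, 9777), Rational(1, 2))) = Add(84, Pow(-177, Rational(1, 2))) = Add(84, Mul(I, Pow(177, Rational(1, 2))))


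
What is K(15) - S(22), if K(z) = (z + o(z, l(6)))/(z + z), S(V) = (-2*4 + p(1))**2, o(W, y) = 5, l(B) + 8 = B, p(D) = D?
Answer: -145/3 ≈ -48.333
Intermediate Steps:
l(B) = -8 + B
S(V) = 49 (S(V) = (-2*4 + 1)**2 = (-8 + 1)**2 = (-7)**2 = 49)
K(z) = (5 + z)/(2*z) (K(z) = (z + 5)/(z + z) = (5 + z)/((2*z)) = (5 + z)*(1/(2*z)) = (5 + z)/(2*z))
K(15) - S(22) = (1/2)*(5 + 15)/15 - 1*49 = (1/2)*(1/15)*20 - 49 = 2/3 - 49 = -145/3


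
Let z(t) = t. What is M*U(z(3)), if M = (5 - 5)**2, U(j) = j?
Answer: 0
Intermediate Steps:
M = 0 (M = 0**2 = 0)
M*U(z(3)) = 0*3 = 0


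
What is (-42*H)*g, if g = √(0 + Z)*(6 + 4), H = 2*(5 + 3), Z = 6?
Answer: -6720*√6 ≈ -16461.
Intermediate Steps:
H = 16 (H = 2*8 = 16)
g = 10*√6 (g = √(0 + 6)*(6 + 4) = √6*10 = 10*√6 ≈ 24.495)
(-42*H)*g = (-42*16)*(10*√6) = -6720*√6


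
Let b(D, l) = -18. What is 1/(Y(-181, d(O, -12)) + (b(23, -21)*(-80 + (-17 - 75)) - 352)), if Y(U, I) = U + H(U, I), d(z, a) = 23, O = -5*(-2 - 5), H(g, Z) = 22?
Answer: 1/2585 ≈ 0.00038685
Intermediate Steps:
O = 35 (O = -5*(-7) = 35)
Y(U, I) = 22 + U (Y(U, I) = U + 22 = 22 + U)
1/(Y(-181, d(O, -12)) + (b(23, -21)*(-80 + (-17 - 75)) - 352)) = 1/((22 - 181) + (-18*(-80 + (-17 - 75)) - 352)) = 1/(-159 + (-18*(-80 - 92) - 352)) = 1/(-159 + (-18*(-172) - 352)) = 1/(-159 + (3096 - 352)) = 1/(-159 + 2744) = 1/2585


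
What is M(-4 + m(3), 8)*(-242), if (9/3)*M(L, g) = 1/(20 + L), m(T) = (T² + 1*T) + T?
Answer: -242/93 ≈ -2.6021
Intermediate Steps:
m(T) = T² + 2*T (m(T) = (T² + T) + T = (T + T²) + T = T² + 2*T)
M(L, g) = 1/(3*(20 + L))
M(-4 + m(3), 8)*(-242) = (1/(3*(20 + (-4 + 3*(2 + 3)))))*(-242) = (1/(3*(20 + (-4 + 3*5))))*(-242) = (1/(3*(20 + (-4 + 15))))*(-242) = (1/(3*(20 + 11)))*(-242) = ((⅓)/31)*(-242) = ((⅓)*(1/31))*(-242) = (1/93)*(-242) = -242/93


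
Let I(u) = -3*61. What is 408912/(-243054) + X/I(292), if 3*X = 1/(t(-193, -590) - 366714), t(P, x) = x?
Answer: -218140375741/129660883128 ≈ -1.6824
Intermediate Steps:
I(u) = -183
X = -1/1101912 (X = 1/(3*(-590 - 366714)) = (⅓)/(-367304) = (⅓)*(-1/367304) = -1/1101912 ≈ -9.0751e-7)
408912/(-243054) + X/I(292) = 408912/(-243054) - 1/1101912/(-183) = 408912*(-1/243054) - 1/1101912*(-1/183) = -9736/5787 + 1/201649896 = -218140375741/129660883128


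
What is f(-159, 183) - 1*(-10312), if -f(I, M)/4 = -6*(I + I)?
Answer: 2680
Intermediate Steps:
f(I, M) = 48*I (f(I, M) = -(-24)*(I + I) = -(-24)*2*I = -(-48)*I = 48*I)
f(-159, 183) - 1*(-10312) = 48*(-159) - 1*(-10312) = -7632 + 10312 = 2680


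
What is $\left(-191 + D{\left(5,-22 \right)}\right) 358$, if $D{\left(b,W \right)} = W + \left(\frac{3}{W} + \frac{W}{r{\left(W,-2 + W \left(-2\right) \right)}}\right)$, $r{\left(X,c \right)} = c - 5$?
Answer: $- \frac{31141883}{407} \approx -76516.0$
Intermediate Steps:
$r{\left(X,c \right)} = -5 + c$
$D{\left(b,W \right)} = W + \frac{3}{W} + \frac{W}{-7 - 2 W}$ ($D{\left(b,W \right)} = W + \left(\frac{3}{W} + \frac{W}{-5 + \left(-2 + W \left(-2\right)\right)}\right) = W + \left(\frac{3}{W} + \frac{W}{-5 - \left(2 + 2 W\right)}\right) = W + \left(\frac{3}{W} + \frac{W}{-7 - 2 W}\right) = W + \frac{3}{W} + \frac{W}{-7 - 2 W}$)
$\left(-191 + D{\left(5,-22 \right)}\right) 358 = \left(-191 - \left(22 + \frac{3}{22} - \frac{22}{7 + 2 \left(-22\right)}\right)\right) 358 = \left(-191 - \left(\frac{487}{22} - \frac{22}{7 - 44}\right)\right) 358 = \left(-191 - \left(\frac{487}{22} + \frac{22}{37}\right)\right) 358 = \left(-191 - \frac{18503}{814}\right) 358 = \left(- \frac{173977}{814}\right) 358 = - \frac{31141883}{407}$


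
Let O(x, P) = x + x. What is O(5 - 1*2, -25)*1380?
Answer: 8280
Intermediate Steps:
O(x, P) = 2*x
O(5 - 1*2, -25)*1380 = (2*(5 - 1*2))*1380 = (2*(5 - 2))*1380 = (2*3)*1380 = 6*1380 = 8280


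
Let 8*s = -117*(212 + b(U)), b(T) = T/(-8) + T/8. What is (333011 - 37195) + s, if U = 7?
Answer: 585431/2 ≈ 2.9272e+5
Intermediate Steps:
b(T) = 0 (b(T) = T*(-⅛) + T*(⅛) = -T/8 + T/8 = 0)
s = -6201/2 (s = (-117*(212 + 0))/8 = (-117*212)/8 = (⅛)*(-24804) = -6201/2 ≈ -3100.5)
(333011 - 37195) + s = (333011 - 37195) - 6201/2 = 295816 - 6201/2 = 585431/2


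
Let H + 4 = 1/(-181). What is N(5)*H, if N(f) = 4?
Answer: -2900/181 ≈ -16.022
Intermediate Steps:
H = -725/181 (H = -4 + 1/(-181) = -4 - 1/181 = -725/181 ≈ -4.0055)
N(5)*H = 4*(-725/181) = -2900/181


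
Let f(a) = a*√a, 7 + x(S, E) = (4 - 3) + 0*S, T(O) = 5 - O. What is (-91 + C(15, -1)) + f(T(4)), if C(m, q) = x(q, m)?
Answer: -96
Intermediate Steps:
x(S, E) = -6 (x(S, E) = -7 + ((4 - 3) + 0*S) = -7 + (1 + 0) = -7 + 1 = -6)
f(a) = a^(3/2)
C(m, q) = -6
(-91 + C(15, -1)) + f(T(4)) = (-91 - 6) + (5 - 1*4)^(3/2) = -97 + (5 - 4)^(3/2) = -97 + 1^(3/2) = -97 + 1 = -96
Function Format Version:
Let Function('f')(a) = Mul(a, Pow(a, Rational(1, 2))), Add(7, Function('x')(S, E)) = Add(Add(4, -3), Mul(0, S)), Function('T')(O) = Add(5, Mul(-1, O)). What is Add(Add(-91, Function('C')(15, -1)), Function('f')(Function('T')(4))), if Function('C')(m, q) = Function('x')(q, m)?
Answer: -96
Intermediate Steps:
Function('x')(S, E) = -6 (Function('x')(S, E) = Add(-7, Add(Add(4, -3), Mul(0, S))) = Add(-7, Add(1, 0)) = Add(-7, 1) = -6)
Function('f')(a) = Pow(a, Rational(3, 2))
Function('C')(m, q) = -6
Add(Add(-91, Function('C')(15, -1)), Function('f')(Function('T')(4))) = Add(Add(-91, -6), Pow(Add(5, Mul(-1, 4)), Rational(3, 2))) = Add(-97, Pow(Add(5, -4), Rational(3, 2))) = Add(-97, Pow(1, Rational(3, 2))) = Add(-97, 1) = -96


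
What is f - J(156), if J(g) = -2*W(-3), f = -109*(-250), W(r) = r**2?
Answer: 27268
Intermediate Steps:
f = 27250
J(g) = -18 (J(g) = -2*(-3)**2 = -2*9 = -18)
f - J(156) = 27250 - 1*(-18) = 27250 + 18 = 27268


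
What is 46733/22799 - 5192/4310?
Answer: 41523411/49131845 ≈ 0.84514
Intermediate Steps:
46733/22799 - 5192/4310 = 46733*(1/22799) - 5192*1/4310 = 46733/22799 - 2596/2155 = 41523411/49131845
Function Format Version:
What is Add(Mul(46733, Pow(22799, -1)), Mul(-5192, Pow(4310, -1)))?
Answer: Rational(41523411, 49131845) ≈ 0.84514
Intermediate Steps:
Add(Mul(46733, Pow(22799, -1)), Mul(-5192, Pow(4310, -1))) = Add(Mul(46733, Rational(1, 22799)), Mul(-5192, Rational(1, 4310))) = Add(Rational(46733, 22799), Rational(-2596, 2155)) = Rational(41523411, 49131845)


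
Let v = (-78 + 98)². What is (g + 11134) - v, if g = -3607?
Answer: 7127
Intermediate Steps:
v = 400 (v = 20² = 400)
(g + 11134) - v = (-3607 + 11134) - 1*400 = 7527 - 400 = 7127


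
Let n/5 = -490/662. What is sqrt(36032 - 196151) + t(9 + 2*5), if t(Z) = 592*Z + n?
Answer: 3721863/331 + 3*I*sqrt(17791) ≈ 11244.0 + 400.15*I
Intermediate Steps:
n = -1225/331 (n = 5*(-490/662) = 5*(-490*1/662) = 5*(-245/331) = -1225/331 ≈ -3.7009)
t(Z) = -1225/331 + 592*Z (t(Z) = 592*Z - 1225/331 = -1225/331 + 592*Z)
sqrt(36032 - 196151) + t(9 + 2*5) = sqrt(36032 - 196151) + (-1225/331 + 592*(9 + 2*5)) = sqrt(-160119) + (-1225/331 + 592*(9 + 10)) = 3*I*sqrt(17791) + (-1225/331 + 592*19) = 3*I*sqrt(17791) + (-1225/331 + 11248) = 3*I*sqrt(17791) + 3721863/331 = 3721863/331 + 3*I*sqrt(17791)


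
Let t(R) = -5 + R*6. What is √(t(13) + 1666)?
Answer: √1739 ≈ 41.701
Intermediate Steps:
t(R) = -5 + 6*R
√(t(13) + 1666) = √((-5 + 6*13) + 1666) = √((-5 + 78) + 1666) = √(73 + 1666) = √1739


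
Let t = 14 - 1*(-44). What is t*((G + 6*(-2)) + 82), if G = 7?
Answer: 4466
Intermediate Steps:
t = 58 (t = 14 + 44 = 58)
t*((G + 6*(-2)) + 82) = 58*((7 + 6*(-2)) + 82) = 58*((7 - 12) + 82) = 58*(-5 + 82) = 58*77 = 4466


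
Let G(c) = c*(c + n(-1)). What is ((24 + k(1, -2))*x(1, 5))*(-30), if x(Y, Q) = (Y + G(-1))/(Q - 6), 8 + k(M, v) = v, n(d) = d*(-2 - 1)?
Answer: -420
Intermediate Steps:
n(d) = -3*d (n(d) = d*(-3) = -3*d)
G(c) = c*(3 + c) (G(c) = c*(c - 3*(-1)) = c*(c + 3) = c*(3 + c))
k(M, v) = -8 + v
x(Y, Q) = (-2 + Y)/(-6 + Q) (x(Y, Q) = (Y - (3 - 1))/(Q - 6) = (Y - 1*2)/(-6 + Q) = (Y - 2)/(-6 + Q) = (-2 + Y)/(-6 + Q))
((24 + k(1, -2))*x(1, 5))*(-30) = ((24 + (-8 - 2))*((-2 + 1)/(-6 + 5)))*(-30) = ((24 - 10)*(-1/(-1)))*(-30) = (14*(-1*(-1)))*(-30) = (14*1)*(-30) = 14*(-30) = -420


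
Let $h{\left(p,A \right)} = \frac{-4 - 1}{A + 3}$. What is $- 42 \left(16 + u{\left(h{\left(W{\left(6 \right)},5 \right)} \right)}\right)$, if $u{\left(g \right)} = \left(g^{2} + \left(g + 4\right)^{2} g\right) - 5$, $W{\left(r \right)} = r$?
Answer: $- \frac{45927}{256} \approx -179.4$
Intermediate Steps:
$h{\left(p,A \right)} = - \frac{5}{3 + A}$
$u{\left(g \right)} = -5 + g^{2} + g \left(4 + g\right)^{2}$ ($u{\left(g \right)} = \left(g^{2} + \left(4 + g\right)^{2} g\right) - 5 = \left(g^{2} + g \left(4 + g\right)^{2}\right) - 5 = -5 + g^{2} + g \left(4 + g\right)^{2}$)
$- 42 \left(16 + u{\left(h{\left(W{\left(6 \right)},5 \right)} \right)}\right) = - 42 \left(16 + \left(-5 + \left(- \frac{5}{3 + 5}\right)^{2} + - \frac{5}{3 + 5} \left(4 - \frac{5}{3 + 5}\right)^{2}\right)\right) = - 42 \left(16 + \left(-5 + \left(- \frac{5}{8}\right)^{2} + - \frac{5}{8} \left(4 - \frac{5}{8}\right)^{2}\right)\right) = - 42 \left(16 + \left(-5 + \left(\left(-5\right) \frac{1}{8}\right)^{2} + \left(-5\right) \frac{1}{8} \left(4 - \frac{5}{8}\right)^{2}\right)\right) = - 42 \left(16 - \left(5 - \frac{25}{64} + \frac{5 \left(4 - \frac{5}{8}\right)^{2}}{8}\right)\right) = - 42 \left(16 - \left(\frac{295}{64} + \frac{3645}{512}\right)\right) = - 42 \left(16 - \frac{6005}{512}\right) = \left(-42\right) \frac{2187}{512} = - \frac{45927}{256}$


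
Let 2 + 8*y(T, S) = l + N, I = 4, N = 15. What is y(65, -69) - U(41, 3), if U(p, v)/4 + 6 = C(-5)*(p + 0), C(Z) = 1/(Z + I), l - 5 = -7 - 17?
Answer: 749/4 ≈ 187.25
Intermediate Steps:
l = -19 (l = 5 + (-7 - 17) = 5 - 24 = -19)
y(T, S) = -3/4 (y(T, S) = -1/4 + (-19 + 15)/8 = -1/4 + (1/8)*(-4) = -1/4 - 1/2 = -3/4)
C(Z) = 1/(4 + Z) (C(Z) = 1/(Z + 4) = 1/(4 + Z))
U(p, v) = -24 - 4*p (U(p, v) = -24 + 4*((p + 0)/(4 - 5)) = -24 + 4*(p/(-1)) = -24 + 4*(-p) = -24 - 4*p)
y(65, -69) - U(41, 3) = -3/4 - (-24 - 4*41) = -3/4 - (-24 - 164) = -3/4 - 1*(-188) = -3/4 + 188 = 749/4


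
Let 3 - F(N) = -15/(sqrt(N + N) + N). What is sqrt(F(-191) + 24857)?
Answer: sqrt(5)*sqrt((949649 - 4972*I*sqrt(382))/(191 - I*sqrt(382))) ≈ 157.67 - 2.522e-5*I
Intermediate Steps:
F(N) = 3 + 15/(N + sqrt(2)*sqrt(N)) (F(N) = 3 - (-15)/(sqrt(N + N) + N) = 3 - (-15)/(sqrt(2*N) + N) = 3 - (-15)/(sqrt(2)*sqrt(N) + N) = 3 - (-15)/(N + sqrt(2)*sqrt(N)) = 3 + 15/(N + sqrt(2)*sqrt(N)))
sqrt(F(-191) + 24857) = sqrt(3*(5 - 191 + sqrt(2)*sqrt(-191))/(-191 + sqrt(2)*sqrt(-191)) + 24857) = sqrt(3*(5 - 191 + sqrt(2)*(I*sqrt(191)))/(-191 + sqrt(2)*(I*sqrt(191))) + 24857) = sqrt(3*(5 - 191 + I*sqrt(382))/(-191 + I*sqrt(382)) + 24857) = sqrt(3*(-186 + I*sqrt(382))/(-191 + I*sqrt(382)) + 24857) = sqrt(24857 + 3*(-186 + I*sqrt(382))/(-191 + I*sqrt(382)))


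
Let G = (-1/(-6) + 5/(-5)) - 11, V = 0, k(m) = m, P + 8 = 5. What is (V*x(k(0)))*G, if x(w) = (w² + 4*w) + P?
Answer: 0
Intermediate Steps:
P = -3 (P = -8 + 5 = -3)
x(w) = -3 + w² + 4*w (x(w) = (w² + 4*w) - 3 = -3 + w² + 4*w)
G = -71/6 (G = (-1*(-⅙) + 5*(-⅕)) - 11 = (⅙ - 1) - 11 = -⅚ - 11 = -71/6 ≈ -11.833)
(V*x(k(0)))*G = (0*(-3 + 0² + 4*0))*(-71/6) = (0*(-3 + 0 + 0))*(-71/6) = (0*(-3))*(-71/6) = 0*(-71/6) = 0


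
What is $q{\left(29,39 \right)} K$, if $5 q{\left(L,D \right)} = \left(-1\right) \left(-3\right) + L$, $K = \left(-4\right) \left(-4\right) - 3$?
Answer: $\frac{416}{5} \approx 83.2$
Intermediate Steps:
$K = 13$ ($K = 16 - 3 = 13$)
$q{\left(L,D \right)} = \frac{3}{5} + \frac{L}{5}$ ($q{\left(L,D \right)} = \frac{\left(-1\right) \left(-3\right) + L}{5} = \frac{3 + L}{5} = \frac{3}{5} + \frac{L}{5}$)
$q{\left(29,39 \right)} K = \left(\frac{3}{5} + \frac{1}{5} \cdot 29\right) 13 = \left(\frac{3}{5} + \frac{29}{5}\right) 13 = \frac{32}{5} \cdot 13 = \frac{416}{5}$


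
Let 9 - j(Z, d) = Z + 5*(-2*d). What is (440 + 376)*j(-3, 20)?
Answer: 172992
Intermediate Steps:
j(Z, d) = 9 - Z + 10*d (j(Z, d) = 9 - (Z + 5*(-2*d)) = 9 - (Z - 10*d) = 9 + (-Z + 10*d) = 9 - Z + 10*d)
(440 + 376)*j(-3, 20) = (440 + 376)*(9 - 1*(-3) + 10*20) = 816*(9 + 3 + 200) = 816*212 = 172992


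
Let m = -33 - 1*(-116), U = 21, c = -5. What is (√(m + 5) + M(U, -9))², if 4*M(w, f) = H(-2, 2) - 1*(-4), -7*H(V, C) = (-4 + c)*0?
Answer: 89 + 4*√22 ≈ 107.76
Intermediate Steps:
m = 83 (m = -33 + 116 = 83)
H(V, C) = 0 (H(V, C) = -(-4 - 5)*0/7 = -(-9)*0/7 = -⅐*0 = 0)
M(w, f) = 1 (M(w, f) = (0 - 1*(-4))/4 = (0 + 4)/4 = (¼)*4 = 1)
(√(m + 5) + M(U, -9))² = (√(83 + 5) + 1)² = (√88 + 1)² = (2*√22 + 1)² = (1 + 2*√22)²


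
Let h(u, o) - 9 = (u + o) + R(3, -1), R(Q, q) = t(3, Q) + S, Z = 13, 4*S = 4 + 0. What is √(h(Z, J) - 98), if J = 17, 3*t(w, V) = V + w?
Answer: 2*I*√14 ≈ 7.4833*I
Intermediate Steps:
S = 1 (S = (4 + 0)/4 = (¼)*4 = 1)
t(w, V) = V/3 + w/3 (t(w, V) = (V + w)/3 = V/3 + w/3)
R(Q, q) = 2 + Q/3 (R(Q, q) = (Q/3 + (⅓)*3) + 1 = (Q/3 + 1) + 1 = (1 + Q/3) + 1 = 2 + Q/3)
h(u, o) = 12 + o + u (h(u, o) = 9 + ((u + o) + (2 + (⅓)*3)) = 9 + ((o + u) + (2 + 1)) = 9 + ((o + u) + 3) = 9 + (3 + o + u) = 12 + o + u)
√(h(Z, J) - 98) = √((12 + 17 + 13) - 98) = √(42 - 98) = √(-56) = 2*I*√14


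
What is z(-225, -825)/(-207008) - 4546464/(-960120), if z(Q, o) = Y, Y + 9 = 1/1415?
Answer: 5548940541919/1171811738160 ≈ 4.7354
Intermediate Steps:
Y = -12734/1415 (Y = -9 + 1/1415 = -12734/1415 ≈ -8.9993)
z(Q, o) = -12734/1415
z(-225, -825)/(-207008) - 4546464/(-960120) = -12734/1415/(-207008) - 4546464/(-960120) = -12734/1415*(-1/207008) - 4546464*(-1/960120) = 6367/146458160 + 189436/40005 = 5548940541919/1171811738160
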